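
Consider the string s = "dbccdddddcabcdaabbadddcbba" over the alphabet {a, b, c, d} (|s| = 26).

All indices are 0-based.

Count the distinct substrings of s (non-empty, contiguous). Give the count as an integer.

rank | idx | suffix
   0 |  25 | a
   1 |  14 | aabbadddcbba
   2 |  15 | abbadddcbba
   3 |  10 | abcdaabbadddcbba
   4 |  18 | adddcbba
   5 |  24 | ba
   6 |  17 | badddcbba
   7 |  23 | bba
   8 |  16 | bbadddcbba
   9 |   1 | bccdddddcabcdaabbadddcbba
  10 |  11 | bcdaabbadddcbba
  11 |   9 | cabcdaabbadddcbba
  12 |  22 | cbba
  13 |   2 | ccdddddcabcdaabbadddcbba
  14 |  12 | cdaabbadddcbba
  15 |   3 | cdddddcabcdaabbadddcbba
  16 |  13 | daabbadddcbba
  17 |   0 | dbccdddddcabcdaabbadddcbba
  18 |   8 | dcabcdaabbadddcbba
  19 |  21 | dcbba
  20 |   7 | ddcabcdaabbadddcbba
  21 |  20 | ddcbba
  22 |   6 | dddcabcdaabbadddcbba
  23 |  19 | dddcbba
  24 |   5 | ddddcabcdaabbadddcbba
  25 |   4 | dddddcabcdaabbadddcbba

SA = [25, 14, 15, 10, 18, 24, 17, 23, 16, 1, 11, 9, 22, 2, 12, 3, 13, 0, 8, 21, 7, 20, 6, 19, 5, 4]
i: (SA[i-1],SA[i]) lcp shared
  1: (25,14) 1 'a'
  2: (14,15) 1 'a'
  3: (15,10) 2 'ab'
  4: (10,18) 1 'a'
  5: (18,24) 0 ''
  6: (24,17) 2 'ba'
  7: (17,23) 1 'b'
  8: (23,16) 3 'bba'
  9: (16,1) 1 'b'
  10: (1,11) 2 'bc'
  11: (11,9) 0 ''
  12: (9,22) 1 'c'
  13: (22,2) 1 'c'
  14: (2,12) 1 'c'
  15: (12,3) 2 'cd'
  16: (3,13) 0 ''
  17: (13,0) 1 'd'
  18: (0,8) 1 'd'
  19: (8,21) 2 'dc'
  20: (21,7) 1 'd'
  21: (7,20) 3 'ddc'
  22: (20,6) 2 'dd'
  23: (6,19) 4 'dddc'
  24: (19,5) 3 'ddd'
  25: (5,4) 4 'dddd'

n(n+1)/2 = 26·27/2 = 351
Σ LCP = 0 + 1 + 1 + 2 + 1 + 0 + 2 + 1 + 3 + 1 + 2 + 0 + 1 + 1 + 1 + 2 + 0 + 1 + 1 + 2 + 1 + 3 + 2 + 4 + 3 + 4 = 40
distinct = 351 − 40 = 311

311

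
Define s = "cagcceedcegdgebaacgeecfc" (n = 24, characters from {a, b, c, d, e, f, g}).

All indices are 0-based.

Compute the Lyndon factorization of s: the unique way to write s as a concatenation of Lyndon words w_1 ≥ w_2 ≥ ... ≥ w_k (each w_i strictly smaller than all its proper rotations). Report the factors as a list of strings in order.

emit factor 1: 'c' (i=0, period=1)
emit factor 2: 'agcceedcegdgeb' (i=1, period=14)
emit factor 3: 'aacgeecfc' (i=15, period=9)

["c", "agcceedcegdgeb", "aacgeecfc"]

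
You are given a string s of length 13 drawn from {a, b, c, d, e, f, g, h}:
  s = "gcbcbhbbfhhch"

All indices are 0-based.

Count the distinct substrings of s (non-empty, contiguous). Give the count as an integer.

82

sorted suffixes:
  #0 SA[0]=6  'bbfhhch'
  #1 SA[1]=2  'bcbhbbfhhch'
  #2 SA[2]=7  'bfhhch'
  #3 SA[3]=4  'bhbbfhhch'
  #4 SA[4]=1  'cbcbhbbfhhch'
  #5 SA[5]=3  'cbhbbfhhch'
  #6 SA[6]=11  'ch'
  #7 SA[7]=8  'fhhch'
  #8 SA[8]=0  'gcbcbhbbfhhch'
  #9 SA[9]=12  'h'
  #10 SA[10]=5  'hbbfhhch'
  #11 SA[11]=10  'hch'
  #12 SA[12]=9  'hhch'

SA = [6, 2, 7, 4, 1, 3, 11, 8, 0, 12, 5, 10, 9]
rank  pair      lcp
   1  s[6:],s[2:]  1  'b'
   2  s[2:],s[7:]  1  'b'
   3  s[7:],s[4:]  1  'b'
   4  s[4:],s[1:]  0  ''
   5  s[1:],s[3:]  2  'cb'
   6  s[3:],s[11:]  1  'c'
   7  s[11:],s[8:]  0  ''
   8  s[8:],s[0:]  0  ''
   9  s[0:],s[12:]  0  ''
  10  s[12:],s[5:]  1  'h'
  11  s[5:],s[10:]  1  'h'
  12  s[10:],s[9:]  1  'h'

n(n+1)/2 = 13·14/2 = 91
Σ LCP = 0 + 1 + 1 + 1 + 0 + 2 + 1 + 0 + 0 + 0 + 1 + 1 + 1 = 9
distinct = 91 − 9 = 82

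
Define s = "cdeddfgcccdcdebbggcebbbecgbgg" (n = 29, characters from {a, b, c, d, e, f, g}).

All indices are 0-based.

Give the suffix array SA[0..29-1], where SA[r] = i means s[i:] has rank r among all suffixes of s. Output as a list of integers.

sorted suffixes:
  #0 SA[0]=20  'bbbecgbgg'
  #1 SA[1]=21  'bbecgbgg'
  #2 SA[2]=14  'bbggcebbbecgbgg'
  #3 SA[3]=22  'becgbgg'
  #4 SA[4]=26  'bgg'
  #5 SA[5]=15  'bggcebbbecgbgg'
  #6 SA[6]=7  'cccdcdebbggcebbbecgbgg'
  #7 SA[7]=8  'ccdcdebbggcebbbecgbgg'
  #8 SA[8]=9  'cdcdebbggcebbbecgbgg'
  #9 SA[9]=11  'cdebbggcebbbecgbgg'
  #10 SA[10]=0  'cdeddfgcccdcdebbggcebbbecgbgg'
  #11 SA[11]=18  'cebbbecgbgg'
  #12 SA[12]=24  'cgbgg'
  #13 SA[13]=10  'dcdebbggcebbbecgbgg'
  #14 SA[14]=3  'ddfgcccdcdebbggcebbbecgbgg'
  #15 SA[15]=12  'debbggcebbbecgbgg'
  #16 SA[16]=1  'deddfgcccdcdebbggcebbbecgbgg'
  #17 SA[17]=4  'dfgcccdcdebbggcebbbecgbgg'
  #18 SA[18]=19  'ebbbecgbgg'
  #19 SA[19]=13  'ebbggcebbbecgbgg'
  #20 SA[20]=23  'ecgbgg'
  #21 SA[21]=2  'eddfgcccdcdebbggcebbbecgbgg'
  #22 SA[22]=5  'fgcccdcdebbggcebbbecgbgg'
  #23 SA[23]=28  'g'
  #24 SA[24]=25  'gbgg'
  #25 SA[25]=6  'gcccdcdebbggcebbbecgbgg'
  #26 SA[26]=17  'gcebbbecgbgg'
  #27 SA[27]=27  'gg'
  #28 SA[28]=16  'ggcebbbecgbgg'

[20, 21, 14, 22, 26, 15, 7, 8, 9, 11, 0, 18, 24, 10, 3, 12, 1, 4, 19, 13, 23, 2, 5, 28, 25, 6, 17, 27, 16]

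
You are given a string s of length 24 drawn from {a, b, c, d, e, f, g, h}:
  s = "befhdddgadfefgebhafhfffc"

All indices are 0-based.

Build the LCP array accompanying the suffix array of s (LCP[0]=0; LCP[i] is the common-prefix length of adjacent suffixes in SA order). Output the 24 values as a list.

[0, 1, 0, 1, 0, 0, 2, 1, 1, 0, 1, 2, 0, 1, 1, 2, 1, 1, 2, 0, 1, 0, 1, 1]

rank | idx | suffix
   0 |   8 | adfefgebhafhfffc
   1 |  17 | afhfffc
   2 |   0 | befhdddgadfefgebhafhfffc
   3 |  15 | bhafhfffc
   4 |  23 | c
   5 |   4 | dddgadfefgebhafhfffc
   6 |   5 | ddgadfefgebhafhfffc
   7 |   9 | dfefgebhafhfffc
   8 |   6 | dgadfefgebhafhfffc
   9 |  14 | ebhafhfffc
  10 |  11 | efgebhafhfffc
  11 |   1 | efhdddgadfefgebhafhfffc
  12 |  22 | fc
  13 |  10 | fefgebhafhfffc
  14 |  21 | ffc
  15 |  20 | fffc
  16 |  12 | fgebhafhfffc
  17 |   2 | fhdddgadfefgebhafhfffc
  18 |  18 | fhfffc
  19 |   7 | gadfefgebhafhfffc
  20 |  13 | gebhafhfffc
  21 |  16 | hafhfffc
  22 |   3 | hdddgadfefgebhafhfffc
  23 |  19 | hfffc

SA = [8, 17, 0, 15, 23, 4, 5, 9, 6, 14, 11, 1, 22, 10, 21, 20, 12, 2, 18, 7, 13, 16, 3, 19]
[i] adj suffixes → lcp
  [1] 8/17 → 1 ('a')
  [2] 17/0 → 0 ('')
  [3] 0/15 → 1 ('b')
  [4] 15/23 → 0 ('')
  [5] 23/4 → 0 ('')
  [6] 4/5 → 2 ('dd')
  [7] 5/9 → 1 ('d')
  [8] 9/6 → 1 ('d')
  [9] 6/14 → 0 ('')
  [10] 14/11 → 1 ('e')
  [11] 11/1 → 2 ('ef')
  [12] 1/22 → 0 ('')
  [13] 22/10 → 1 ('f')
  [14] 10/21 → 1 ('f')
  [15] 21/20 → 2 ('ff')
  [16] 20/12 → 1 ('f')
  [17] 12/2 → 1 ('f')
  [18] 2/18 → 2 ('fh')
  [19] 18/7 → 0 ('')
  [20] 7/13 → 1 ('g')
  [21] 13/16 → 0 ('')
  [22] 16/3 → 1 ('h')
  [23] 3/19 → 1 ('h')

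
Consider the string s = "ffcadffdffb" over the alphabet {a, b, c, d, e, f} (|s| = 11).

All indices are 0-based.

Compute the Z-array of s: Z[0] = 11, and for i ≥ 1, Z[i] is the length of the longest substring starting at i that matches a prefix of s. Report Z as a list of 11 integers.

[11, 1, 0, 0, 0, 2, 1, 0, 2, 1, 0]

Z[0]=11
i=1: fresh scan; Z[1]=1 extend→box=[1,2)
i=2: fresh scan; Z[2]=0
i=3: fresh scan; Z[3]=0
i=4: fresh scan; Z[4]=0
i=5: fresh scan; Z[5]=2 extend→box=[5,7)
i=6: min(r-i=1, Z[1]=1)=1; Z[6]=1
i=7: fresh scan; Z[7]=0
i=8: fresh scan; Z[8]=2 extend→box=[8,10)
i=9: min(r-i=1, Z[1]=1)=1; Z[9]=1
i=10: fresh scan; Z[10]=0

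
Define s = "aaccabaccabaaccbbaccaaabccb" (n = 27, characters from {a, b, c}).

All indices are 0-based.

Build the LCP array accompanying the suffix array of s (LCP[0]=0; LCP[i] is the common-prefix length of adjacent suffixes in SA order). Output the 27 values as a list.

rank | idx | suffix
   0 |  20 | aaabccb
   1 |  21 | aabccb
   2 |   0 | aaccabaccabaaccbbaccaaabccb
   3 |  11 | aaccbbaccaaabccb
   4 |   9 | abaaccbbaccaaabccb
   5 |   4 | abaccabaaccbbaccaaabccb
   6 |  22 | abccb
   7 |  17 | accaaabccb
   8 |   6 | accabaaccbbaccaaabccb
   9 |   1 | accabaccabaaccbbaccaaabccb
  10 |  12 | accbbaccaaabccb
  11 |  26 | b
  12 |  10 | baaccbbaccaaabccb
  13 |  16 | baccaaabccb
  14 |   5 | baccabaaccbbaccaaabccb
  15 |  15 | bbaccaaabccb
  16 |  23 | bccb
  17 |  19 | caaabccb
  18 |   8 | cabaaccbbaccaaabccb
  19 |   3 | cabaccabaaccbbaccaaabccb
  20 |  25 | cb
  21 |  14 | cbbaccaaabccb
  22 |  18 | ccaaabccb
  23 |   7 | ccabaaccbbaccaaabccb
  24 |   2 | ccabaccabaaccbbaccaaabccb
  25 |  24 | ccb
  26 |  13 | ccbbaccaaabccb

SA = [20, 21, 0, 11, 9, 4, 22, 17, 6, 1, 12, 26, 10, 16, 5, 15, 23, 19, 8, 3, 25, 14, 18, 7, 2, 24, 13]
[i] adj suffixes → lcp
  [1] 20/21 → 2 ('aa')
  [2] 21/0 → 2 ('aa')
  [3] 0/11 → 4 ('aacc')
  [4] 11/9 → 1 ('a')
  [5] 9/4 → 3 ('aba')
  [6] 4/22 → 2 ('ab')
  [7] 22/17 → 1 ('a')
  [8] 17/6 → 4 ('acca')
  [9] 6/1 → 6 ('accaba')
  [10] 1/12 → 3 ('acc')
  [11] 12/26 → 0 ('')
  [12] 26/10 → 1 ('b')
  [13] 10/16 → 2 ('ba')
  [14] 16/5 → 5 ('bacca')
  [15] 5/15 → 1 ('b')
  [16] 15/23 → 1 ('b')
  [17] 23/19 → 0 ('')
  [18] 19/8 → 2 ('ca')
  [19] 8/3 → 4 ('caba')
  [20] 3/25 → 1 ('c')
  [21] 25/14 → 2 ('cb')
  [22] 14/18 → 1 ('c')
  [23] 18/7 → 3 ('cca')
  [24] 7/2 → 5 ('ccaba')
  [25] 2/24 → 2 ('cc')
  [26] 24/13 → 3 ('ccb')

[0, 2, 2, 4, 1, 3, 2, 1, 4, 6, 3, 0, 1, 2, 5, 1, 1, 0, 2, 4, 1, 2, 1, 3, 5, 2, 3]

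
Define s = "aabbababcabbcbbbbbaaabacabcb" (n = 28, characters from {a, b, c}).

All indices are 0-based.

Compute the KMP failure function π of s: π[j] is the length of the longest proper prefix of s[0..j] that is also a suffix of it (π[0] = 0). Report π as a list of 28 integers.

[0, 1, 0, 0, 1, 0, 1, 0, 0, 1, 0, 0, 0, 0, 0, 0, 0, 0, 1, 2, 2, 3, 1, 0, 1, 0, 0, 0]

π[0] = 0
j=1 s[j]='a': π[1]=1 (border 'a')
j=2 s[j]='b': k: 1→0; π[2]=0 (border '')
j=3 s[j]='b': π[3]=0 (border '')
j=4 s[j]='a': π[4]=1 (border 'a')
j=5 s[j]='b': k: 1→0; π[5]=0 (border '')
j=6 s[j]='a': π[6]=1 (border 'a')
j=7 s[j]='b': k: 1→0; π[7]=0 (border '')
j=8 s[j]='c': π[8]=0 (border '')
j=9 s[j]='a': π[9]=1 (border 'a')
j=10 s[j]='b': k: 1→0; π[10]=0 (border '')
j=11 s[j]='b': π[11]=0 (border '')
j=12 s[j]='c': π[12]=0 (border '')
j=13 s[j]='b': π[13]=0 (border '')
j=14 s[j]='b': π[14]=0 (border '')
j=15 s[j]='b': π[15]=0 (border '')
j=16 s[j]='b': π[16]=0 (border '')
j=17 s[j]='b': π[17]=0 (border '')
j=18 s[j]='a': π[18]=1 (border 'a')
j=19 s[j]='a': π[19]=2 (border 'aa')
j=20 s[j]='a': k: 2→1; π[20]=2 (border 'aa')
j=21 s[j]='b': π[21]=3 (border 'aab')
j=22 s[j]='a': k: 3→0; π[22]=1 (border 'a')
j=23 s[j]='c': k: 1→0; π[23]=0 (border '')
j=24 s[j]='a': π[24]=1 (border 'a')
j=25 s[j]='b': k: 1→0; π[25]=0 (border '')
j=26 s[j]='c': π[26]=0 (border '')
j=27 s[j]='b': π[27]=0 (border '')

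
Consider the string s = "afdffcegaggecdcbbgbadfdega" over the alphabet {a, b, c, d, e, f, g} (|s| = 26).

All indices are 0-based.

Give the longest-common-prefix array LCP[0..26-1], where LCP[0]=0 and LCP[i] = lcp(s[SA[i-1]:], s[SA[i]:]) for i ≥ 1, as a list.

[0, 1, 1, 1, 0, 1, 1, 0, 1, 1, 0, 1, 1, 2, 0, 1, 3, 0, 1, 2, 1, 0, 2, 1, 1, 1]

rank | idx | suffix
   0 |  25 | a
   1 |  19 | adfdega
   2 |   0 | afdffcegaggecdcbbgbadfdega
   3 |   8 | aggecdcbbgbadfdega
   4 |  18 | badfdega
   5 |  15 | bbgbadfdega
   6 |  16 | bgbadfdega
   7 |  14 | cbbgbadfdega
   8 |  12 | cdcbbgbadfdega
   9 |   5 | cegaggecdcbbgbadfdega
  10 |  13 | dcbbgbadfdega
  11 |  22 | dega
  12 |  20 | dfdega
  13 |   2 | dffcegaggecdcbbgbadfdega
  14 |  11 | ecdcbbgbadfdega
  15 |  23 | ega
  16 |   6 | egaggecdcbbgbadfdega
  17 |   4 | fcegaggecdcbbgbadfdega
  18 |  21 | fdega
  19 |   1 | fdffcegaggecdcbbgbadfdega
  20 |   3 | ffcegaggecdcbbgbadfdega
  21 |  24 | ga
  22 |   7 | gaggecdcbbgbadfdega
  23 |  17 | gbadfdega
  24 |  10 | gecdcbbgbadfdega
  25 |   9 | ggecdcbbgbadfdega

SA = [25, 19, 0, 8, 18, 15, 16, 14, 12, 5, 13, 22, 20, 2, 11, 23, 6, 4, 21, 1, 3, 24, 7, 17, 10, 9]
rank  pair      lcp
   1  s[25:],s[19:]  1  'a'
   2  s[19:],s[0:]  1  'a'
   3  s[0:],s[8:]  1  'a'
   4  s[8:],s[18:]  0  ''
   5  s[18:],s[15:]  1  'b'
   6  s[15:],s[16:]  1  'b'
   7  s[16:],s[14:]  0  ''
   8  s[14:],s[12:]  1  'c'
   9  s[12:],s[5:]  1  'c'
  10  s[5:],s[13:]  0  ''
  11  s[13:],s[22:]  1  'd'
  12  s[22:],s[20:]  1  'd'
  13  s[20:],s[2:]  2  'df'
  14  s[2:],s[11:]  0  ''
  15  s[11:],s[23:]  1  'e'
  16  s[23:],s[6:]  3  'ega'
  17  s[6:],s[4:]  0  ''
  18  s[4:],s[21:]  1  'f'
  19  s[21:],s[1:]  2  'fd'
  20  s[1:],s[3:]  1  'f'
  21  s[3:],s[24:]  0  ''
  22  s[24:],s[7:]  2  'ga'
  23  s[7:],s[17:]  1  'g'
  24  s[17:],s[10:]  1  'g'
  25  s[10:],s[9:]  1  'g'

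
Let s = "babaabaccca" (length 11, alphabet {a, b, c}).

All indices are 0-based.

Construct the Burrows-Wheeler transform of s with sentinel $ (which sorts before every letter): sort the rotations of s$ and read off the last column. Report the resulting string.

acbbaba$acca

rank  rotation      last
    0  $babaabaccca  a
    1  a$babaabaccc  c
    2  aabaccca$bab  b
    3  abaabaccca$b  b
    4  abaccca$baba  a
    5  accca$babaab  b
    6  baabaccca$ba  a
    7  babaabaccca$  $
    8  baccca$babaa  a
    9  ca$babaabacc  c
   10  cca$babaabac  c
   11  ccca$babaaba  a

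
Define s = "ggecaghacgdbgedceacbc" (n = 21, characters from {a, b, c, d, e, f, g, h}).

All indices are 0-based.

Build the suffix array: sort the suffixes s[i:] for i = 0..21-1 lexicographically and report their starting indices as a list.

rank | idx | suffix
   0 |  17 | acbc
   1 |   7 | acgdbgedceacbc
   2 |   4 | aghacgdbgedceacbc
   3 |  19 | bc
   4 |  11 | bgedceacbc
   5 |  20 | c
   6 |   3 | caghacgdbgedceacbc
   7 |  18 | cbc
   8 |  15 | ceacbc
   9 |   8 | cgdbgedceacbc
  10 |  10 | dbgedceacbc
  11 |  14 | dceacbc
  12 |  16 | eacbc
  13 |   2 | ecaghacgdbgedceacbc
  14 |  13 | edceacbc
  15 |   9 | gdbgedceacbc
  16 |   1 | gecaghacgdbgedceacbc
  17 |  12 | gedceacbc
  18 |   0 | ggecaghacgdbgedceacbc
  19 |   5 | ghacgdbgedceacbc
  20 |   6 | hacgdbgedceacbc

[17, 7, 4, 19, 11, 20, 3, 18, 15, 8, 10, 14, 16, 2, 13, 9, 1, 12, 0, 5, 6]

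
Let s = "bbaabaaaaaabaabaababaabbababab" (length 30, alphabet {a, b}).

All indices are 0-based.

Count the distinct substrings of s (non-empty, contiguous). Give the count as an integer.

sorted suffixes:
  #0 SA[0]=5  'aaaaaabaabaababaabbababab'
  #1 SA[1]=6  'aaaaabaabaababaabbababab'
  #2 SA[2]=7  'aaaabaabaababaabbababab'
  #3 SA[3]=8  'aaabaabaababaabbababab'
  #4 SA[4]=2  'aabaaaaaabaabaababaabbababab'
  #5 SA[5]=9  'aabaabaababaabbababab'
  #6 SA[6]=12  'aabaababaabbababab'
  #7 SA[7]=15  'aababaabbababab'
  #8 SA[8]=20  'aabbababab'
  #9 SA[9]=28  'ab'
  #10 SA[10]=3  'abaaaaaabaabaababaabbababab'
  #11 SA[11]=10  'abaabaababaabbababab'
  #12 SA[12]=13  'abaababaabbababab'
  #13 SA[13]=18  'abaabbababab'
  #14 SA[14]=26  'abab'
  #15 SA[15]=16  'ababaabbababab'
  #16 SA[16]=24  'ababab'
  #17 SA[17]=21  'abbababab'
  #18 SA[18]=29  'b'
  #19 SA[19]=4  'baaaaaabaabaababaabbababab'
  #20 SA[20]=1  'baabaaaaaabaabaababaabbababab'
  #21 SA[21]=11  'baabaababaabbababab'
  #22 SA[22]=14  'baababaabbababab'
  #23 SA[23]=19  'baabbababab'
  #24 SA[24]=27  'bab'
  #25 SA[25]=17  'babaabbababab'
  #26 SA[26]=25  'babab'
  #27 SA[27]=23  'bababab'
  #28 SA[28]=0  'bbaabaaaaaabaabaababaabbababab'
  #29 SA[29]=22  'bbababab'

SA = [5, 6, 7, 8, 2, 9, 12, 15, 20, 28, 3, 10, 13, 18, 26, 16, 24, 21, 29, 4, 1, 11, 14, 19, 27, 17, 25, 23, 0, 22]
[i] adj suffixes → lcp
  [1] 5/6 → 5 ('aaaaa')
  [2] 6/7 → 4 ('aaaa')
  [3] 7/8 → 3 ('aaa')
  [4] 8/2 → 2 ('aa')
  [5] 2/9 → 5 ('aabaa')
  [6] 9/12 → 7 ('aabaaba')
  [7] 12/15 → 4 ('aaba')
  [8] 15/20 → 3 ('aab')
  [9] 20/28 → 1 ('a')
  [10] 28/3 → 2 ('ab')
  [11] 3/10 → 4 ('abaa')
  [12] 10/13 → 6 ('abaaba')
  [13] 13/18 → 5 ('abaab')
  [14] 18/26 → 3 ('aba')
  [15] 26/16 → 4 ('abab')
  [16] 16/24 → 5 ('ababa')
  [17] 24/21 → 2 ('ab')
  [18] 21/29 → 0 ('')
  [19] 29/4 → 1 ('b')
  [20] 4/1 → 3 ('baa')
  [21] 1/11 → 6 ('baabaa')
  [22] 11/14 → 5 ('baaba')
  [23] 14/19 → 4 ('baab')
  [24] 19/27 → 2 ('ba')
  [25] 27/17 → 3 ('bab')
  [26] 17/25 → 4 ('baba')
  [27] 25/23 → 5 ('babab')
  [28] 23/0 → 1 ('b')
  [29] 0/22 → 3 ('bba')

n(n+1)/2 = 30·31/2 = 465
Σ LCP = 0 + 5 + 4 + 3 + 2 + 5 + 7 + 4 + 3 + 1 + 2 + 4 + 6 + 5 + 3 + 4 + 5 + 2 + 0 + 1 + 3 + 6 + 5 + 4 + 2 + 3 + 4 + 5 + 1 + 3 = 102
distinct = 465 − 102 = 363

363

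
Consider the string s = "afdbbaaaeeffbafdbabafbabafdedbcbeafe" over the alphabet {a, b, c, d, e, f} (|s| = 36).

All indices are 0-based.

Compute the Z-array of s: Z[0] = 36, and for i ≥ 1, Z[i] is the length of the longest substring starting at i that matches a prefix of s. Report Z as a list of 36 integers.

[36, 0, 0, 0, 0, 1, 1, 1, 0, 0, 0, 0, 0, 4, 0, 0, 0, 1, 0, 2, 0, 0, 1, 0, 3, 0, 0, 0, 0, 0, 0, 0, 0, 2, 0, 0]

Z[0]=36
i=1: fresh scan; Z[1]=0
i=2: fresh scan; Z[2]=0
i=3: fresh scan; Z[3]=0
i=4: fresh scan; Z[4]=0
i=5: fresh scan; Z[5]=1 extend→box=[5,6)
i=6: fresh scan; Z[6]=1 extend→box=[6,7)
i=7: fresh scan; Z[7]=1 extend→box=[7,8)
i=8: fresh scan; Z[8]=0
i=9: fresh scan; Z[9]=0
i=10: fresh scan; Z[10]=0
i=11: fresh scan; Z[11]=0
i=12: fresh scan; Z[12]=0
i=13: fresh scan; Z[13]=4 extend→box=[13,17)
i=14: min(r-i=3, Z[1]=0)=0; Z[14]=0
i=15: min(r-i=2, Z[2]=0)=0; Z[15]=0
i=16: min(r-i=1, Z[3]=0)=0; Z[16]=0
i=17: fresh scan; Z[17]=1 extend→box=[17,18)
i=18: fresh scan; Z[18]=0
i=19: fresh scan; Z[19]=2 extend→box=[19,21)
i=20: min(r-i=1, Z[1]=0)=0; Z[20]=0
i=21: fresh scan; Z[21]=0
i=22: fresh scan; Z[22]=1 extend→box=[22,23)
i=23: fresh scan; Z[23]=0
i=24: fresh scan; Z[24]=3 extend→box=[24,27)
i=25: min(r-i=2, Z[1]=0)=0; Z[25]=0
i=26: min(r-i=1, Z[2]=0)=0; Z[26]=0
i=27: fresh scan; Z[27]=0
i=28: fresh scan; Z[28]=0
i=29: fresh scan; Z[29]=0
i=30: fresh scan; Z[30]=0
i=31: fresh scan; Z[31]=0
i=32: fresh scan; Z[32]=0
i=33: fresh scan; Z[33]=2 extend→box=[33,35)
i=34: min(r-i=1, Z[1]=0)=0; Z[34]=0
i=35: fresh scan; Z[35]=0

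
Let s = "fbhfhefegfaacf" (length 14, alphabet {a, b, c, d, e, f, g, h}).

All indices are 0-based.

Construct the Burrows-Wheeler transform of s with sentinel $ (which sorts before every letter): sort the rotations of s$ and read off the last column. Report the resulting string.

ffafahfcg$ehefb

rank  rotation         last
    0  $fbhfhefegfaacf  f
    1  aacf$fbhfhefegf  f
    2  acf$fbhfhefegfa  a
    3  bhfhefegfaacf$f  f
    4  cf$fbhfhefegfaa  a
    5  efegfaacf$fbhfh  h
    6  egfaacf$fbhfhef  f
    7  f$fbhfhefegfaac  c
    8  faacf$fbhfhefeg  g
    9  fbhfhefegfaacf$  $
   10  fegfaacf$fbhfhe  e
   11  fhefegfaacf$fbh  h
   12  gfaacf$fbhfhefe  e
   13  hefegfaacf$fbhf  f
   14  hfhefegfaacf$fb  b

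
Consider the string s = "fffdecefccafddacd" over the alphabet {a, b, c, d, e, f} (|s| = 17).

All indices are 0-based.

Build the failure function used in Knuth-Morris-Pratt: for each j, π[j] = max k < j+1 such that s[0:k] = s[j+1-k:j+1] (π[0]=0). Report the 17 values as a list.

[0, 1, 2, 0, 0, 0, 0, 1, 0, 0, 0, 1, 0, 0, 0, 0, 0]

π[0] = 0
j=1 s[j]='f': π[1]=1 (border 'f')
j=2 s[j]='f': π[2]=2 (border 'ff')
j=3 s[j]='d': k: 2→1→0; π[3]=0 (border '')
j=4 s[j]='e': π[4]=0 (border '')
j=5 s[j]='c': π[5]=0 (border '')
j=6 s[j]='e': π[6]=0 (border '')
j=7 s[j]='f': π[7]=1 (border 'f')
j=8 s[j]='c': k: 1→0; π[8]=0 (border '')
j=9 s[j]='c': π[9]=0 (border '')
j=10 s[j]='a': π[10]=0 (border '')
j=11 s[j]='f': π[11]=1 (border 'f')
j=12 s[j]='d': k: 1→0; π[12]=0 (border '')
j=13 s[j]='d': π[13]=0 (border '')
j=14 s[j]='a': π[14]=0 (border '')
j=15 s[j]='c': π[15]=0 (border '')
j=16 s[j]='d': π[16]=0 (border '')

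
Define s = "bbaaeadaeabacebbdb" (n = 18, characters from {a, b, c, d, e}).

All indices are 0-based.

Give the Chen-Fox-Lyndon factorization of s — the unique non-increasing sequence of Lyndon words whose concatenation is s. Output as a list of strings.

["b", "b", "aaeadaeabacebbdb"]

emit factor 1: 'b' (i=0, period=1)
emit factor 2: 'b' (i=1, period=1)
emit factor 3: 'aaeadaeabacebbdb' (i=2, period=16)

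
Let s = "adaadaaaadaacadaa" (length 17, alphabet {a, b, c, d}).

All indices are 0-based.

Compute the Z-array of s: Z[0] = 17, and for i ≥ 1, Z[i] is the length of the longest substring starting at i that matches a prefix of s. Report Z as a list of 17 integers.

Z[0]=17
i=1: i≥r, start 0; Z[1]=0
i=2: i≥r, start 0; Z[2]=1 extend→box=[2,3)
i=3: i≥r, start 0; Z[3]=4 extend→box=[3,7)
i=4: min(r-i=3, Z[1]=0)=0; Z[4]=0
i=5: min(r-i=2, Z[2]=1)=1; Z[5]=1
i=6: min(r-i=1, Z[3]=4)=1; Z[6]=1
i=7: i≥r, start 0; Z[7]=1 extend→box=[7,8)
i=8: i≥r, start 0; Z[8]=4 extend→box=[8,12)
i=9: min(r-i=3, Z[1]=0)=0; Z[9]=0
i=10: min(r-i=2, Z[2]=1)=1; Z[10]=1
i=11: min(r-i=1, Z[3]=4)=1; Z[11]=1
i=12: i≥r, start 0; Z[12]=0
i=13: i≥r, start 0; Z[13]=4 extend→box=[13,17)
i=14: min(r-i=3, Z[1]=0)=0; Z[14]=0
i=15: min(r-i=2, Z[2]=1)=1; Z[15]=1
i=16: min(r-i=1, Z[3]=4)=1; Z[16]=1

[17, 0, 1, 4, 0, 1, 1, 1, 4, 0, 1, 1, 0, 4, 0, 1, 1]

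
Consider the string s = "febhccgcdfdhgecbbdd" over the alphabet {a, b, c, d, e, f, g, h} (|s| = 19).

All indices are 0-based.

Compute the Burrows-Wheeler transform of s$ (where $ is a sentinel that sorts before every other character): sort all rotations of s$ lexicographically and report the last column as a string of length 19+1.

dcbeehgcdbcffgd$chbd

rank  rotation              last
    0  $febhccgcdfdhgecbbdd  d
    1  bbdd$febhccgcdfdhgec  c
    2  bdd$febhccgcdfdhgecb  b
    3  bhccgcdfdhgecbbdd$fe  e
    4  cbbdd$febhccgcdfdhge  e
    5  ccgcdfdhgecbbdd$febh  h
    6  cdfdhgecbbdd$febhccg  g
    7  cgcdfdhgecbbdd$febhc  c
    8  d$febhccgcdfdhgecbbd  d
    9  dd$febhccgcdfdhgecbb  b
   10  dfdhgecbbdd$febhccgc  c
   11  dhgecbbdd$febhccgcdf  f
   12  ebhccgcdfdhgecbbdd$f  f
   13  ecbbdd$febhccgcdfdhg  g
   14  fdhgecbbdd$febhccgcd  d
   15  febhccgcdfdhgecbbdd$  $
   16  gcdfdhgecbbdd$febhcc  c
   17  gecbbdd$febhccgcdfdh  h
   18  hccgcdfdhgecbbdd$feb  b
   19  hgecbbdd$febhccgcdfd  d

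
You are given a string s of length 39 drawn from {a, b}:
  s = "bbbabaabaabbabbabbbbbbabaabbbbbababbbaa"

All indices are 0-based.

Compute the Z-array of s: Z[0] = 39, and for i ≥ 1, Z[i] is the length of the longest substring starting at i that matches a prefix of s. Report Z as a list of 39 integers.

Z[0]=39
i=1: i≥r, start 0; Z[1]=2 grow→box=[1,3)
i=2: min(r-i=1, Z[1]=2)=1; Z[2]=1
i=3: i≥r, start 0; Z[3]=0
i=4: i≥r, start 0; Z[4]=1 grow→box=[4,5)
i=5: i≥r, start 0; Z[5]=0
i=6: i≥r, start 0; Z[6]=0
i=7: i≥r, start 0; Z[7]=1 grow→box=[7,8)
i=8: i≥r, start 0; Z[8]=0
i=9: i≥r, start 0; Z[9]=0
i=10: i≥r, start 0; Z[10]=2 grow→box=[10,12)
i=11: min(r-i=1, Z[1]=2)=1; Z[11]=1
i=12: i≥r, start 0; Z[12]=0
i=13: i≥r, start 0; Z[13]=2 grow→box=[13,15)
i=14: min(r-i=1, Z[1]=2)=1; Z[14]=1
i=15: i≥r, start 0; Z[15]=0
i=16: i≥r, start 0; Z[16]=3 grow→box=[16,19)
i=17: min(r-i=2, Z[1]=2)=2; Z[17]=3 grow→box=[17,20)
i=18: min(r-i=2, Z[1]=2)=2; Z[18]=3 grow→box=[18,21)
i=19: min(r-i=2, Z[1]=2)=2; Z[19]=8 grow→box=[19,27)
i=20: min(r-i=7, Z[1]=2)=2; Z[20]=2
i=21: min(r-i=6, Z[2]=1)=1; Z[21]=1
i=22: min(r-i=5, Z[3]=0)=0; Z[22]=0
i=23: min(r-i=4, Z[4]=1)=1; Z[23]=1
i=24: min(r-i=3, Z[5]=0)=0; Z[24]=0
i=25: min(r-i=2, Z[6]=0)=0; Z[25]=0
i=26: min(r-i=1, Z[7]=1)=1; Z[26]=3 grow→box=[26,29)
i=27: min(r-i=2, Z[1]=2)=2; Z[27]=3 grow→box=[27,30)
i=28: min(r-i=2, Z[1]=2)=2; Z[28]=6 grow→box=[28,34)
i=29: min(r-i=5, Z[1]=2)=2; Z[29]=2
i=30: min(r-i=4, Z[2]=1)=1; Z[30]=1
i=31: min(r-i=3, Z[3]=0)=0; Z[31]=0
i=32: min(r-i=2, Z[4]=1)=1; Z[32]=1
i=33: min(r-i=1, Z[5]=0)=0; Z[33]=0
i=34: i≥r, start 0; Z[34]=4 grow→box=[34,38)
i=35: min(r-i=3, Z[1]=2)=2; Z[35]=2
i=36: min(r-i=2, Z[2]=1)=1; Z[36]=1
i=37: min(r-i=1, Z[3]=0)=0; Z[37]=0
i=38: i≥r, start 0; Z[38]=0

[39, 2, 1, 0, 1, 0, 0, 1, 0, 0, 2, 1, 0, 2, 1, 0, 3, 3, 3, 8, 2, 1, 0, 1, 0, 0, 3, 3, 6, 2, 1, 0, 1, 0, 4, 2, 1, 0, 0]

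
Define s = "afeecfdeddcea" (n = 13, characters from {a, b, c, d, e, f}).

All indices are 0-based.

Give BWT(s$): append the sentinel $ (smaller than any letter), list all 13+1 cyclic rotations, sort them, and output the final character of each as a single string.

rank  rotation        last
    0  $afeecfdeddcea  a
    1  a$afeecfdeddce  e
    2  afeecfdeddcea$  $
    3  cea$afeecfdedd  d
    4  cfdeddcea$afee  e
    5  dcea$afeecfded  d
    6  ddcea$afeecfde  e
    7  deddcea$afeecf  f
    8  ea$afeecfdeddc  c
    9  ecfdeddcea$afe  e
   10  eddcea$afeecfd  d
   11  eecfdeddcea$af  f
   12  fdeddcea$afeec  c
   13  feecfdeddcea$a  a

ae$dedefcedfca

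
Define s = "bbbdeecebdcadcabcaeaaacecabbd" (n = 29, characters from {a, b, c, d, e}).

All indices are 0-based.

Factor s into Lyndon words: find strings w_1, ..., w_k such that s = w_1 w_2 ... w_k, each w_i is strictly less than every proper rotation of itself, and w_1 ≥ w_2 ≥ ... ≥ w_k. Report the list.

emit factor 1: 'bbbdeecebdc' (i=0, period=11)
emit factor 2: 'adc' (i=11, period=3)
emit factor 3: 'abcae' (i=14, period=5)
emit factor 4: 'aaacecabbd' (i=19, period=10)

["bbbdeecebdc", "adc", "abcae", "aaacecabbd"]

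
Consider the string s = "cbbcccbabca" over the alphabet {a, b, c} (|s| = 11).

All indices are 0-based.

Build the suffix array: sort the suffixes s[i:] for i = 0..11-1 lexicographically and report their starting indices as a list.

[10, 7, 6, 1, 8, 2, 9, 5, 0, 4, 3]

sorted suffixes:
  #0 SA[0]=10  'a'
  #1 SA[1]=7  'abca'
  #2 SA[2]=6  'babca'
  #3 SA[3]=1  'bbcccbabca'
  #4 SA[4]=8  'bca'
  #5 SA[5]=2  'bcccbabca'
  #6 SA[6]=9  'ca'
  #7 SA[7]=5  'cbabca'
  #8 SA[8]=0  'cbbcccbabca'
  #9 SA[9]=4  'ccbabca'
  #10 SA[10]=3  'cccbabca'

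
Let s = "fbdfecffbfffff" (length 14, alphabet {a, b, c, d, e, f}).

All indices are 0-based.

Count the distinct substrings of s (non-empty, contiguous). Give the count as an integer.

rank→(start, suffix):
  0 → (1, 'bdfecffbfffff')
  1 → (8, 'bfffff')
  2 → (5, 'cffbfffff')
  3 → (2, 'dfecffbfffff')
  4 → (4, 'ecffbfffff')
  5 → (13, 'f')
  6 → (0, 'fbdfecffbfffff')
  7 → (7, 'fbfffff')
  8 → (3, 'fecffbfffff')
  9 → (12, 'ff')
  10 → (6, 'ffbfffff')
  11 → (11, 'fff')
  12 → (10, 'ffff')
  13 → (9, 'fffff')

SA = [1, 8, 5, 2, 4, 13, 0, 7, 3, 12, 6, 11, 10, 9]
rank  pair      lcp
   1  s[1:],s[8:]  1  'b'
   2  s[8:],s[5:]  0  ''
   3  s[5:],s[2:]  0  ''
   4  s[2:],s[4:]  0  ''
   5  s[4:],s[13:]  0  ''
   6  s[13:],s[0:]  1  'f'
   7  s[0:],s[7:]  2  'fb'
   8  s[7:],s[3:]  1  'f'
   9  s[3:],s[12:]  1  'f'
  10  s[12:],s[6:]  2  'ff'
  11  s[6:],s[11:]  2  'ff'
  12  s[11:],s[10:]  3  'fff'
  13  s[10:],s[9:]  4  'ffff'

n(n+1)/2 = 14·15/2 = 105
Σ LCP = 0 + 1 + 0 + 0 + 0 + 0 + 1 + 2 + 1 + 1 + 2 + 2 + 3 + 4 = 17
distinct = 105 − 17 = 88

88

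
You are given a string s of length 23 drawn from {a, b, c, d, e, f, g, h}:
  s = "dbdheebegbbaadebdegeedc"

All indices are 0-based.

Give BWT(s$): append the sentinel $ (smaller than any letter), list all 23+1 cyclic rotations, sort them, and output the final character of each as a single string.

rank  rotation                  last
    0  $dbdheebegbbaadebdegeedc  c
    1  aadebdegeedc$dbdheebegbb  b
    2  adebdegeedc$dbdheebegbba  a
    3  baadebdegeedc$dbdheebegb  b
    4  bbaadebdegeedc$dbdheebeg  g
    5  bdegeedc$dbdheebegbbaade  e
    6  bdheebegbbaadebdegeedc$d  d
    7  begbbaadebdegeedc$dbdhee  e
    8  c$dbdheebegbbaadebdegeed  d
    9  dbdheebegbbaadebdegeedc$  $
   10  dc$dbdheebegbbaadebdegee  e
   11  debdegeedc$dbdheebegbbaa  a
   12  degeedc$dbdheebegbbaadeb  b
   13  dheebegbbaadebdegeedc$db  b
   14  ebdegeedc$dbdheebegbbaad  d
   15  ebegbbaadebdegeedc$dbdhe  e
   16  edc$dbdheebegbbaadebdege  e
   17  eebegbbaadebdegeedc$dbdh  h
   18  eedc$dbdheebegbbaadebdeg  g
   19  egbbaadebdegeedc$dbdheeb  b
   20  egeedc$dbdheebegbbaadebd  d
   21  gbbaadebdegeedc$dbdheebe  e
   22  geedc$dbdheebegbbaadebde  e
   23  heebegbbaadebdegeedc$dbd  d

cbabgeded$eabbdeehgbdeed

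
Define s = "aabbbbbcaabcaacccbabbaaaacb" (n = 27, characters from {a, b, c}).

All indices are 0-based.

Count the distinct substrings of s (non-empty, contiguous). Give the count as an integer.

327

rank | idx | suffix
   0 |  21 | aaaacb
   1 |  22 | aaacb
   2 |   0 | aabbbbbcaabcaacccbabbaaaacb
   3 |   8 | aabcaacccbabbaaaacb
   4 |  23 | aacb
   5 |  12 | aacccbabbaaaacb
   6 |  18 | abbaaaacb
   7 |   1 | abbbbbcaabcaacccbabbaaaacb
   8 |   9 | abcaacccbabbaaaacb
   9 |  24 | acb
  10 |  13 | acccbabbaaaacb
  11 |  26 | b
  12 |  20 | baaaacb
  13 |  17 | babbaaaacb
  14 |  19 | bbaaaacb
  15 |   2 | bbbbbcaabcaacccbabbaaaacb
  16 |   3 | bbbbcaabcaacccbabbaaaacb
  17 |   4 | bbbcaabcaacccbabbaaaacb
  18 |   5 | bbcaabcaacccbabbaaaacb
  19 |   6 | bcaabcaacccbabbaaaacb
  20 |  10 | bcaacccbabbaaaacb
  21 |   7 | caabcaacccbabbaaaacb
  22 |  11 | caacccbabbaaaacb
  23 |  25 | cb
  24 |  16 | cbabbaaaacb
  25 |  15 | ccbabbaaaacb
  26 |  14 | cccbabbaaaacb

SA = [21, 22, 0, 8, 23, 12, 18, 1, 9, 24, 13, 26, 20, 17, 19, 2, 3, 4, 5, 6, 10, 7, 11, 25, 16, 15, 14]
i: (SA[i-1],SA[i]) lcp shared
  1: (21,22) 3 'aaa'
  2: (22,0) 2 'aa'
  3: (0,8) 3 'aab'
  4: (8,23) 2 'aa'
  5: (23,12) 3 'aac'
  6: (12,18) 1 'a'
  7: (18,1) 3 'abb'
  8: (1,9) 2 'ab'
  9: (9,24) 1 'a'
  10: (24,13) 2 'ac'
  11: (13,26) 0 ''
  12: (26,20) 1 'b'
  13: (20,17) 2 'ba'
  14: (17,19) 1 'b'
  15: (19,2) 2 'bb'
  16: (2,3) 4 'bbbb'
  17: (3,4) 3 'bbb'
  18: (4,5) 2 'bb'
  19: (5,6) 1 'b'
  20: (6,10) 4 'bcaa'
  21: (10,7) 0 ''
  22: (7,11) 3 'caa'
  23: (11,25) 1 'c'
  24: (25,16) 2 'cb'
  25: (16,15) 1 'c'
  26: (15,14) 2 'cc'

n(n+1)/2 = 27·28/2 = 378
Σ LCP = 0 + 3 + 2 + 3 + 2 + 3 + 1 + 3 + 2 + 1 + 2 + 0 + 1 + 2 + 1 + 2 + 4 + 3 + 2 + 1 + 4 + 0 + 3 + 1 + 2 + 1 + 2 = 51
distinct = 378 − 51 = 327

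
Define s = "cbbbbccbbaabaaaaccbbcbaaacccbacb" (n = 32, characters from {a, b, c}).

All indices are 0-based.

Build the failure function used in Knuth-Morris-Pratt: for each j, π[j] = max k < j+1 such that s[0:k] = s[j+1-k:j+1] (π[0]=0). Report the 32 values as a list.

π[0] = 0
j=1 s[j]='b': π[1]=0 (border '')
j=2 s[j]='b': π[2]=0 (border '')
j=3 s[j]='b': π[3]=0 (border '')
j=4 s[j]='b': π[4]=0 (border '')
j=5 s[j]='c': π[5]=1 (border 'c')
j=6 s[j]='c': k: 1→0; π[6]=1 (border 'c')
j=7 s[j]='b': π[7]=2 (border 'cb')
j=8 s[j]='b': π[8]=3 (border 'cbb')
j=9 s[j]='a': k: 3→0; π[9]=0 (border '')
j=10 s[j]='a': π[10]=0 (border '')
j=11 s[j]='b': π[11]=0 (border '')
j=12 s[j]='a': π[12]=0 (border '')
j=13 s[j]='a': π[13]=0 (border '')
j=14 s[j]='a': π[14]=0 (border '')
j=15 s[j]='a': π[15]=0 (border '')
j=16 s[j]='c': π[16]=1 (border 'c')
j=17 s[j]='c': k: 1→0; π[17]=1 (border 'c')
j=18 s[j]='b': π[18]=2 (border 'cb')
j=19 s[j]='b': π[19]=3 (border 'cbb')
j=20 s[j]='c': k: 3→0; π[20]=1 (border 'c')
j=21 s[j]='b': π[21]=2 (border 'cb')
j=22 s[j]='a': k: 2→0; π[22]=0 (border '')
j=23 s[j]='a': π[23]=0 (border '')
j=24 s[j]='a': π[24]=0 (border '')
j=25 s[j]='c': π[25]=1 (border 'c')
j=26 s[j]='c': k: 1→0; π[26]=1 (border 'c')
j=27 s[j]='c': k: 1→0; π[27]=1 (border 'c')
j=28 s[j]='b': π[28]=2 (border 'cb')
j=29 s[j]='a': k: 2→0; π[29]=0 (border '')
j=30 s[j]='c': π[30]=1 (border 'c')
j=31 s[j]='b': π[31]=2 (border 'cb')

[0, 0, 0, 0, 0, 1, 1, 2, 3, 0, 0, 0, 0, 0, 0, 0, 1, 1, 2, 3, 1, 2, 0, 0, 0, 1, 1, 1, 2, 0, 1, 2]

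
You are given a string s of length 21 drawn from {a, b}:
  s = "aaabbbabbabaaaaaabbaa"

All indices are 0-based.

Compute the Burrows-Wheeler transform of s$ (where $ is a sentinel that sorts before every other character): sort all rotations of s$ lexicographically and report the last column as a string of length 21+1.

aabbaaa$aababababbaaba

rank  rotation                last
    0  $aaabbbabbabaaaaaabbaa  a
    1  a$aaabbbabbabaaaaaabba  a
    2  aa$aaabbbabbabaaaaaabb  b
    3  aaaaaabbaa$aaabbbabbab  b
    4  aaaaabbaa$aaabbbabbaba  a
    5  aaaabbaa$aaabbbabbabaa  a
    6  aaabbaa$aaabbbabbabaaa  a
    7  aaabbbabbabaaaaaabbaa$  $
    8  aabbaa$aaabbbabbabaaaa  a
    9  aabbbabbabaaaaaabbaa$a  a
   10  abaaaaaabbaa$aaabbbabb  b
   11  abbaa$aaabbbabbabaaaaa  a
   12  abbabaaaaaabbaa$aaabbb  b
   13  abbbabbabaaaaaabbaa$aa  a
   14  baa$aaabbbabbabaaaaaab  b
   15  baaaaaabbaa$aaabbbabba  a
   16  babaaaaaabbaa$aaabbbab  b
   17  babbabaaaaaabbaa$aaabb  b
   18  bbaa$aaabbbabbabaaaaaa  a
   19  bbabaaaaaabbaa$aaabbba  a
   20  bbabbabaaaaaabbaa$aaab  b
   21  bbbabbabaaaaaabbaa$aaa  a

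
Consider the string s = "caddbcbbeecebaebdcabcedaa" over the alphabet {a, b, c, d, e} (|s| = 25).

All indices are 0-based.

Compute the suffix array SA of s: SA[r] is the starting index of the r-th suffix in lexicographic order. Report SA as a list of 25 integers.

sorted suffixes:
  #0 SA[0]=24  'a'
  #1 SA[1]=23  'aa'
  #2 SA[2]=18  'abcedaa'
  #3 SA[3]=1  'addbcbbeecebaebdcabcedaa'
  #4 SA[4]=13  'aebdcabcedaa'
  #5 SA[5]=12  'baebdcabcedaa'
  #6 SA[6]=6  'bbeecebaebdcabcedaa'
  #7 SA[7]=4  'bcbbeecebaebdcabcedaa'
  #8 SA[8]=19  'bcedaa'
  #9 SA[9]=15  'bdcabcedaa'
  #10 SA[10]=7  'beecebaebdcabcedaa'
  #11 SA[11]=17  'cabcedaa'
  #12 SA[12]=0  'caddbcbbeecebaebdcabcedaa'
  #13 SA[13]=5  'cbbeecebaebdcabcedaa'
  #14 SA[14]=10  'cebaebdcabcedaa'
  #15 SA[15]=20  'cedaa'
  #16 SA[16]=22  'daa'
  #17 SA[17]=3  'dbcbbeecebaebdcabcedaa'
  #18 SA[18]=16  'dcabcedaa'
  #19 SA[19]=2  'ddbcbbeecebaebdcabcedaa'
  #20 SA[20]=11  'ebaebdcabcedaa'
  #21 SA[21]=14  'ebdcabcedaa'
  #22 SA[22]=9  'ecebaebdcabcedaa'
  #23 SA[23]=21  'edaa'
  #24 SA[24]=8  'eecebaebdcabcedaa'

[24, 23, 18, 1, 13, 12, 6, 4, 19, 15, 7, 17, 0, 5, 10, 20, 22, 3, 16, 2, 11, 14, 9, 21, 8]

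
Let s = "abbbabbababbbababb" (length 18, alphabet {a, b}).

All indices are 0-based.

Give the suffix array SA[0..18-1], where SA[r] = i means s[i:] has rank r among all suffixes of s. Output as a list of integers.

[13, 7, 15, 4, 9, 0, 17, 12, 6, 14, 3, 8, 16, 11, 5, 2, 10, 1]

sorted suffixes:
  #0 SA[0]=13  'ababb'
  #1 SA[1]=7  'ababbbababb'
  #2 SA[2]=15  'abb'
  #3 SA[3]=4  'abbababbbababb'
  #4 SA[4]=9  'abbbababb'
  #5 SA[5]=0  'abbbabbababbbababb'
  #6 SA[6]=17  'b'
  #7 SA[7]=12  'bababb'
  #8 SA[8]=6  'bababbbababb'
  #9 SA[9]=14  'babb'
  #10 SA[10]=3  'babbababbbababb'
  #11 SA[11]=8  'babbbababb'
  #12 SA[12]=16  'bb'
  #13 SA[13]=11  'bbababb'
  #14 SA[14]=5  'bbababbbababb'
  #15 SA[15]=2  'bbabbababbbababb'
  #16 SA[16]=10  'bbbababb'
  #17 SA[17]=1  'bbbabbababbbababb'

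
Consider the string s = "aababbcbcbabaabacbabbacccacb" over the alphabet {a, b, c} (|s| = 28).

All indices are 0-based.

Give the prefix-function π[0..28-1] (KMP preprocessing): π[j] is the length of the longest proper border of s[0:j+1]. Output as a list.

[0, 1, 0, 1, 0, 0, 0, 0, 0, 0, 1, 0, 1, 2, 3, 4, 0, 0, 1, 0, 0, 1, 0, 0, 0, 1, 0, 0]

π[0] = 0
j=1 s[j]='a': π[1]=1 (border 'a')
j=2 s[j]='b': k: 1→0; π[2]=0 (border '')
j=3 s[j]='a': π[3]=1 (border 'a')
j=4 s[j]='b': k: 1→0; π[4]=0 (border '')
j=5 s[j]='b': π[5]=0 (border '')
j=6 s[j]='c': π[6]=0 (border '')
j=7 s[j]='b': π[7]=0 (border '')
j=8 s[j]='c': π[8]=0 (border '')
j=9 s[j]='b': π[9]=0 (border '')
j=10 s[j]='a': π[10]=1 (border 'a')
j=11 s[j]='b': k: 1→0; π[11]=0 (border '')
j=12 s[j]='a': π[12]=1 (border 'a')
j=13 s[j]='a': π[13]=2 (border 'aa')
j=14 s[j]='b': π[14]=3 (border 'aab')
j=15 s[j]='a': π[15]=4 (border 'aaba')
j=16 s[j]='c': k: 4→1→0; π[16]=0 (border '')
j=17 s[j]='b': π[17]=0 (border '')
j=18 s[j]='a': π[18]=1 (border 'a')
j=19 s[j]='b': k: 1→0; π[19]=0 (border '')
j=20 s[j]='b': π[20]=0 (border '')
j=21 s[j]='a': π[21]=1 (border 'a')
j=22 s[j]='c': k: 1→0; π[22]=0 (border '')
j=23 s[j]='c': π[23]=0 (border '')
j=24 s[j]='c': π[24]=0 (border '')
j=25 s[j]='a': π[25]=1 (border 'a')
j=26 s[j]='c': k: 1→0; π[26]=0 (border '')
j=27 s[j]='b': π[27]=0 (border '')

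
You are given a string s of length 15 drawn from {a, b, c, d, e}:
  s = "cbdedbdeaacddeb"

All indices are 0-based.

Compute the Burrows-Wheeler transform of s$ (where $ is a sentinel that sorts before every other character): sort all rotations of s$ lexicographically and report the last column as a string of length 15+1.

beaedc$aecbdbddd

rank  rotation          last
    0  $cbdedbdeaacddeb  b
    1  aacddeb$cbdedbde  e
    2  acddeb$cbdedbdea  a
    3  b$cbdedbdeaacdde  e
    4  bdeaacddeb$cbded  d
    5  bdedbdeaacddeb$c  c
    6  cbdedbdeaacddeb$  $
    7  cddeb$cbdedbdeaa  a
    8  dbdeaacddeb$cbde  e
    9  ddeb$cbdedbdeaac  c
   10  deaacddeb$cbdedb  b
   11  deb$cbdedbdeaacd  d
   12  dedbdeaacddeb$cb  b
   13  eaacddeb$cbdedbd  d
   14  eb$cbdedbdeaacdd  d
   15  edbdeaacddeb$cbd  d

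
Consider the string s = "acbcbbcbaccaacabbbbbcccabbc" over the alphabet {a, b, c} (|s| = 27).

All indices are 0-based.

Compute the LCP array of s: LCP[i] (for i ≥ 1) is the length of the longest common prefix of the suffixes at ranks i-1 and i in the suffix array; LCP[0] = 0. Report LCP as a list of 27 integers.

[0, 1, 3, 1, 2, 2, 0, 1, 4, 3, 2, 3, 3, 1, 2, 3, 2, 0, 1, 2, 4, 1, 2, 2, 1, 3, 2]

rank | idx | suffix
   0 |  11 | aacabbbbbcccabbc
   1 |  14 | abbbbbcccabbc
   2 |  23 | abbc
   3 |  12 | acabbbbbcccabbc
   4 |   0 | acbcbbcbaccaacabbbbbcccabbc
   5 |   8 | accaacabbbbbcccabbc
   6 |   7 | baccaacabbbbbcccabbc
   7 |  15 | bbbbbcccabbc
   8 |  16 | bbbbcccabbc
   9 |  17 | bbbcccabbc
  10 |  24 | bbc
  11 |   4 | bbcbaccaacabbbbbcccabbc
  12 |  18 | bbcccabbc
  13 |  25 | bc
  14 |   5 | bcbaccaacabbbbbcccabbc
  15 |   2 | bcbbcbaccaacabbbbbcccabbc
  16 |  19 | bcccabbc
  17 |  26 | c
  18 |  10 | caacabbbbbcccabbc
  19 |  13 | cabbbbbcccabbc
  20 |  22 | cabbc
  21 |   6 | cbaccaacabbbbbcccabbc
  22 |   3 | cbbcbaccaacabbbbbcccabbc
  23 |   1 | cbcbbcbaccaacabbbbbcccabbc
  24 |   9 | ccaacabbbbbcccabbc
  25 |  21 | ccabbc
  26 |  20 | cccabbc

SA = [11, 14, 23, 12, 0, 8, 7, 15, 16, 17, 24, 4, 18, 25, 5, 2, 19, 26, 10, 13, 22, 6, 3, 1, 9, 21, 20]
rank  pair      lcp
   1  s[11:],s[14:]  1  'a'
   2  s[14:],s[23:]  3  'abb'
   3  s[23:],s[12:]  1  'a'
   4  s[12:],s[0:]  2  'ac'
   5  s[0:],s[8:]  2  'ac'
   6  s[8:],s[7:]  0  ''
   7  s[7:],s[15:]  1  'b'
   8  s[15:],s[16:]  4  'bbbb'
   9  s[16:],s[17:]  3  'bbb'
  10  s[17:],s[24:]  2  'bb'
  11  s[24:],s[4:]  3  'bbc'
  12  s[4:],s[18:]  3  'bbc'
  13  s[18:],s[25:]  1  'b'
  14  s[25:],s[5:]  2  'bc'
  15  s[5:],s[2:]  3  'bcb'
  16  s[2:],s[19:]  2  'bc'
  17  s[19:],s[26:]  0  ''
  18  s[26:],s[10:]  1  'c'
  19  s[10:],s[13:]  2  'ca'
  20  s[13:],s[22:]  4  'cabb'
  21  s[22:],s[6:]  1  'c'
  22  s[6:],s[3:]  2  'cb'
  23  s[3:],s[1:]  2  'cb'
  24  s[1:],s[9:]  1  'c'
  25  s[9:],s[21:]  3  'cca'
  26  s[21:],s[20:]  2  'cc'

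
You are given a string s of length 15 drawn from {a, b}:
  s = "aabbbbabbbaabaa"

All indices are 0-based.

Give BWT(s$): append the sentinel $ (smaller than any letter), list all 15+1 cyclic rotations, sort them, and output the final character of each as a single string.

aabb$abaabbbbaba

rank  rotation          last
    0  $aabbbbabbbaabaa  a
    1  a$aabbbbabbbaaba  a
    2  aa$aabbbbabbbaab  b
    3  aabaa$aabbbbabbb  b
    4  aabbbbabbbaabaa$  $
    5  abaa$aabbbbabbba  a
    6  abbbaabaa$aabbbb  b
    7  abbbbabbbaabaa$a  a
    8  baa$aabbbbabbbaa  a
    9  baabaa$aabbbbabb  b
   10  babbbaabaa$aabbb  b
   11  bbaabaa$aabbbbab  b
   12  bbabbbaabaa$aabb  b
   13  bbbaabaa$aabbbba  a
   14  bbbabbbaabaa$aab  b
   15  bbbbabbbaabaa$aa  a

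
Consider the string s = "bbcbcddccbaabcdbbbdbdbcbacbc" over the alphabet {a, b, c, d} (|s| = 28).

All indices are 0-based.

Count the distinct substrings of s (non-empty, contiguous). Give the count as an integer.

rank→(start, suffix):
  0 → (10, 'aabcdbbbdbdbcbacbc')
  1 → (11, 'abcdbbbdbdbcbacbc')
  2 → (24, 'acbc')
  3 → (9, 'baabcdbbbdbdbcbacbc')
  4 → (23, 'bacbc')
  5 → (15, 'bbbdbdbcbacbc')
  6 → (0, 'bbcbcddccbaabcdbbbdbdbcbacbc')
  7 → (16, 'bbdbdbcbacbc')
  8 → (26, 'bc')
  9 → (21, 'bcbacbc')
  10 → (1, 'bcbcddccbaabcdbbbdbdbcbacbc')
  11 → (12, 'bcdbbbdbdbcbacbc')
  12 → (3, 'bcddccbaabcdbbbdbdbcbacbc')
  13 → (19, 'bdbcbacbc')
  14 → (17, 'bdbdbcbacbc')
  15 → (27, 'c')
  16 → (8, 'cbaabcdbbbdbdbcbacbc')
  17 → (22, 'cbacbc')
  18 → (25, 'cbc')
  19 → (2, 'cbcddccbaabcdbbbdbdbcbacbc')
  20 → (7, 'ccbaabcdbbbdbdbcbacbc')
  21 → (13, 'cdbbbdbdbcbacbc')
  22 → (4, 'cddccbaabcdbbbdbdbcbacbc')
  23 → (14, 'dbbbdbdbcbacbc')
  24 → (20, 'dbcbacbc')
  25 → (18, 'dbdbcbacbc')
  26 → (6, 'dccbaabcdbbbdbdbcbacbc')
  27 → (5, 'ddccbaabcdbbbdbdbcbacbc')

SA = [10, 11, 24, 9, 23, 15, 0, 16, 26, 21, 1, 12, 3, 19, 17, 27, 8, 22, 25, 2, 7, 13, 4, 14, 20, 18, 6, 5]
i: (SA[i-1],SA[i]) lcp shared
  1: (10,11) 1 'a'
  2: (11,24) 1 'a'
  3: (24,9) 0 ''
  4: (9,23) 2 'ba'
  5: (23,15) 1 'b'
  6: (15,0) 2 'bb'
  7: (0,16) 2 'bb'
  8: (16,26) 1 'b'
  9: (26,21) 2 'bc'
  10: (21,1) 3 'bcb'
  11: (1,12) 2 'bc'
  12: (12,3) 3 'bcd'
  13: (3,19) 1 'b'
  14: (19,17) 3 'bdb'
  15: (17,27) 0 ''
  16: (27,8) 1 'c'
  17: (8,22) 3 'cba'
  18: (22,25) 2 'cb'
  19: (25,2) 3 'cbc'
  20: (2,7) 1 'c'
  21: (7,13) 1 'c'
  22: (13,4) 2 'cd'
  23: (4,14) 0 ''
  24: (14,20) 2 'db'
  25: (20,18) 2 'db'
  26: (18,6) 1 'd'
  27: (6,5) 1 'd'

n(n+1)/2 = 28·29/2 = 406
Σ LCP = 0 + 1 + 1 + 0 + 2 + 1 + 2 + 2 + 1 + 2 + 3 + 2 + 3 + 1 + 3 + 0 + 1 + 3 + 2 + 3 + 1 + 1 + 2 + 0 + 2 + 2 + 1 + 1 = 43
distinct = 406 − 43 = 363

363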